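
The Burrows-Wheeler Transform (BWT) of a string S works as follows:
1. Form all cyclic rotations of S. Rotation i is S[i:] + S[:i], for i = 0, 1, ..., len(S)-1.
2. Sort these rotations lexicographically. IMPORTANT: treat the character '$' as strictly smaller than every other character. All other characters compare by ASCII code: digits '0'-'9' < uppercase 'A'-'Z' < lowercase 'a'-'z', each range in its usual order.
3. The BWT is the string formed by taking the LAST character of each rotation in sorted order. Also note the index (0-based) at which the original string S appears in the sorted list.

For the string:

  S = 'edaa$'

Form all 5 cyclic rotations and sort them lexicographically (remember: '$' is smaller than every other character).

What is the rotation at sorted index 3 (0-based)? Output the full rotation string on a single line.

All 5 rotations (rotation i = S[i:]+S[:i]):
  rot[0] = edaa$
  rot[1] = daa$e
  rot[2] = aa$ed
  rot[3] = a$eda
  rot[4] = $edaa
Sorted (with $ < everything):
  sorted[0] = $edaa
  sorted[1] = a$eda
  sorted[2] = aa$ed
  sorted[3] = daa$e
  sorted[4] = edaa$
sorted[3] = daa$e

Answer: daa$e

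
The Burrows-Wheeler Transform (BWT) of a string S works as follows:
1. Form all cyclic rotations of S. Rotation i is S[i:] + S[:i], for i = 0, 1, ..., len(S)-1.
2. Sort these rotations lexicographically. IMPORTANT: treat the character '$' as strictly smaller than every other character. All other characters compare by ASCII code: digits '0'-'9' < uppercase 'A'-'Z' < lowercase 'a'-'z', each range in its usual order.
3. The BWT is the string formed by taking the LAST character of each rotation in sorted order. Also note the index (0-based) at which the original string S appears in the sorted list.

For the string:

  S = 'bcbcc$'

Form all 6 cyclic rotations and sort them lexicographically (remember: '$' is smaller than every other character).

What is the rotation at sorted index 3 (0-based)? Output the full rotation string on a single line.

All 6 rotations (rotation i = S[i:]+S[:i]):
  rot[0] = bcbcc$
  rot[1] = cbcc$b
  rot[2] = bcc$bc
  rot[3] = cc$bcb
  rot[4] = c$bcbc
  rot[5] = $bcbcc
Sorted (with $ < everything):
  sorted[0] = $bcbcc
  sorted[1] = bcbcc$
  sorted[2] = bcc$bc
  sorted[3] = c$bcbc
  sorted[4] = cbcc$b
  sorted[5] = cc$bcb
sorted[3] = c$bcbc

Answer: c$bcbc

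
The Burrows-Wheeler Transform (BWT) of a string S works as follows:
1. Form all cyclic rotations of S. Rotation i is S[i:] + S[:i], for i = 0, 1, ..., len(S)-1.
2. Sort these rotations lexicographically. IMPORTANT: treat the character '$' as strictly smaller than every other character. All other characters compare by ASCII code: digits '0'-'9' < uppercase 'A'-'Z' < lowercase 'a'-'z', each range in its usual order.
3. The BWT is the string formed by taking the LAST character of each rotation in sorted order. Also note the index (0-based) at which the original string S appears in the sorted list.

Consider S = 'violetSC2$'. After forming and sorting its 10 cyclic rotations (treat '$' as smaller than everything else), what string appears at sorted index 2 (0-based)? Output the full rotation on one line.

Answer: C2$violetS

Derivation:
All 10 rotations (rotation i = S[i:]+S[:i]):
  rot[0] = violetSC2$
  rot[1] = ioletSC2$v
  rot[2] = oletSC2$vi
  rot[3] = letSC2$vio
  rot[4] = etSC2$viol
  rot[5] = tSC2$viole
  rot[6] = SC2$violet
  rot[7] = C2$violetS
  rot[8] = 2$violetSC
  rot[9] = $violetSC2
Sorted (with $ < everything):
  sorted[0] = $violetSC2
  sorted[1] = 2$violetSC
  sorted[2] = C2$violetS
  sorted[3] = SC2$violet
  sorted[4] = etSC2$viol
  sorted[5] = ioletSC2$v
  sorted[6] = letSC2$vio
  sorted[7] = oletSC2$vi
  sorted[8] = tSC2$viole
  sorted[9] = violetSC2$
sorted[2] = C2$violetS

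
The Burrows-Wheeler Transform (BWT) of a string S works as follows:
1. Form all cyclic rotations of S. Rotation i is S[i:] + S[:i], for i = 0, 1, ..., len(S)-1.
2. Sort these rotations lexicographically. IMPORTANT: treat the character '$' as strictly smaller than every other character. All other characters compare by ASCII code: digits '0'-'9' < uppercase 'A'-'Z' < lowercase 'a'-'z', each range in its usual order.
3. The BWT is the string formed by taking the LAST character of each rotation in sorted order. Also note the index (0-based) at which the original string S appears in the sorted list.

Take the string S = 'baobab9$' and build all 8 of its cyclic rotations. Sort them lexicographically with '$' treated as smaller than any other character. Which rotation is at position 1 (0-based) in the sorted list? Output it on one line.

Answer: 9$baobab

Derivation:
All 8 rotations (rotation i = S[i:]+S[:i]):
  rot[0] = baobab9$
  rot[1] = aobab9$b
  rot[2] = obab9$ba
  rot[3] = bab9$bao
  rot[4] = ab9$baob
  rot[5] = b9$baoba
  rot[6] = 9$baobab
  rot[7] = $baobab9
Sorted (with $ < everything):
  sorted[0] = $baobab9
  sorted[1] = 9$baobab
  sorted[2] = ab9$baob
  sorted[3] = aobab9$b
  sorted[4] = b9$baoba
  sorted[5] = bab9$bao
  sorted[6] = baobab9$
  sorted[7] = obab9$ba
sorted[1] = 9$baobab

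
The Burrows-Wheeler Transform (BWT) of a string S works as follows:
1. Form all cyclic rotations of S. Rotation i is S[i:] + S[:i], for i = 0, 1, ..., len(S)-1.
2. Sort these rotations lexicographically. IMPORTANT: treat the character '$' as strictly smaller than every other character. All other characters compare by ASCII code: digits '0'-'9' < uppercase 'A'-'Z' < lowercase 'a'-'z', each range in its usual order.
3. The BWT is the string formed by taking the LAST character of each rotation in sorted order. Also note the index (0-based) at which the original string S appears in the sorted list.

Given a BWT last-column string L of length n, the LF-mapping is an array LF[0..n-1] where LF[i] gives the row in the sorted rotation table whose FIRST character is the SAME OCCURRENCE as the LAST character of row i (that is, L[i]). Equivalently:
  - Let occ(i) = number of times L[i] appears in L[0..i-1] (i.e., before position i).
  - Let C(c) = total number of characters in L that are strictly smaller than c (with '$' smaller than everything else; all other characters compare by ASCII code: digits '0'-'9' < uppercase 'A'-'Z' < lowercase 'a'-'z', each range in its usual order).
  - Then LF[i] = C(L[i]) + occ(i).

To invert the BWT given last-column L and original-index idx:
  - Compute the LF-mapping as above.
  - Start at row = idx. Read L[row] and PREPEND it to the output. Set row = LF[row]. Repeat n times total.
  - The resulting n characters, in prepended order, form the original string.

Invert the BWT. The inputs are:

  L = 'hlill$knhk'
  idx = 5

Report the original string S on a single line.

Answer: knlihlklh$

Derivation:
LF mapping: 1 6 3 7 8 0 4 9 2 5
Walk LF starting at row 5, prepending L[row]:
  step 1: row=5, L[5]='$', prepend. Next row=LF[5]=0
  step 2: row=0, L[0]='h', prepend. Next row=LF[0]=1
  step 3: row=1, L[1]='l', prepend. Next row=LF[1]=6
  step 4: row=6, L[6]='k', prepend. Next row=LF[6]=4
  step 5: row=4, L[4]='l', prepend. Next row=LF[4]=8
  step 6: row=8, L[8]='h', prepend. Next row=LF[8]=2
  step 7: row=2, L[2]='i', prepend. Next row=LF[2]=3
  step 8: row=3, L[3]='l', prepend. Next row=LF[3]=7
  step 9: row=7, L[7]='n', prepend. Next row=LF[7]=9
  step 10: row=9, L[9]='k', prepend. Next row=LF[9]=5
Reversed output: knlihlklh$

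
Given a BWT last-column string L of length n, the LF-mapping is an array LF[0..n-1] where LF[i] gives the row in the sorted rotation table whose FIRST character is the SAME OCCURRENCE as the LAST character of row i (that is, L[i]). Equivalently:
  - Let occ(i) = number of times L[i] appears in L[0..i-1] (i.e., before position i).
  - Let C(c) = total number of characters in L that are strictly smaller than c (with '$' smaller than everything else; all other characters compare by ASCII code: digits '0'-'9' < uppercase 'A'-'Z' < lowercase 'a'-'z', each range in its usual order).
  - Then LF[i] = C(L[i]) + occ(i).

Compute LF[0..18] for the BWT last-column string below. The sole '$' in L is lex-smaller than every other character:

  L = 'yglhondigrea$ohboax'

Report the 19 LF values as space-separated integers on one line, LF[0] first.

Char counts: '$':1, 'a':2, 'b':1, 'd':1, 'e':1, 'g':2, 'h':2, 'i':1, 'l':1, 'n':1, 'o':3, 'r':1, 'x':1, 'y':1
C (first-col start): C('$')=0, C('a')=1, C('b')=3, C('d')=4, C('e')=5, C('g')=6, C('h')=8, C('i')=10, C('l')=11, C('n')=12, C('o')=13, C('r')=16, C('x')=17, C('y')=18
L[0]='y': occ=0, LF[0]=C('y')+0=18+0=18
L[1]='g': occ=0, LF[1]=C('g')+0=6+0=6
L[2]='l': occ=0, LF[2]=C('l')+0=11+0=11
L[3]='h': occ=0, LF[3]=C('h')+0=8+0=8
L[4]='o': occ=0, LF[4]=C('o')+0=13+0=13
L[5]='n': occ=0, LF[5]=C('n')+0=12+0=12
L[6]='d': occ=0, LF[6]=C('d')+0=4+0=4
L[7]='i': occ=0, LF[7]=C('i')+0=10+0=10
L[8]='g': occ=1, LF[8]=C('g')+1=6+1=7
L[9]='r': occ=0, LF[9]=C('r')+0=16+0=16
L[10]='e': occ=0, LF[10]=C('e')+0=5+0=5
L[11]='a': occ=0, LF[11]=C('a')+0=1+0=1
L[12]='$': occ=0, LF[12]=C('$')+0=0+0=0
L[13]='o': occ=1, LF[13]=C('o')+1=13+1=14
L[14]='h': occ=1, LF[14]=C('h')+1=8+1=9
L[15]='b': occ=0, LF[15]=C('b')+0=3+0=3
L[16]='o': occ=2, LF[16]=C('o')+2=13+2=15
L[17]='a': occ=1, LF[17]=C('a')+1=1+1=2
L[18]='x': occ=0, LF[18]=C('x')+0=17+0=17

Answer: 18 6 11 8 13 12 4 10 7 16 5 1 0 14 9 3 15 2 17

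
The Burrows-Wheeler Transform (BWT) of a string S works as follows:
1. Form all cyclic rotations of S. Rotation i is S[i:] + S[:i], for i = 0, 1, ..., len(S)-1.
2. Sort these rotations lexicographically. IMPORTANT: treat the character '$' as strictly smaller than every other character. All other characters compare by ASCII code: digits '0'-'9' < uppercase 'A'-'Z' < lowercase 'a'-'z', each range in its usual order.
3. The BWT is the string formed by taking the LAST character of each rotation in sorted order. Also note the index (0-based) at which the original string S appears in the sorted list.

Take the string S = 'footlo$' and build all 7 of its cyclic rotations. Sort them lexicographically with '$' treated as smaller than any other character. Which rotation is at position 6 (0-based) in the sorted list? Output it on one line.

All 7 rotations (rotation i = S[i:]+S[:i]):
  rot[0] = footlo$
  rot[1] = ootlo$f
  rot[2] = otlo$fo
  rot[3] = tlo$foo
  rot[4] = lo$foot
  rot[5] = o$footl
  rot[6] = $footlo
Sorted (with $ < everything):
  sorted[0] = $footlo
  sorted[1] = footlo$
  sorted[2] = lo$foot
  sorted[3] = o$footl
  sorted[4] = ootlo$f
  sorted[5] = otlo$fo
  sorted[6] = tlo$foo
sorted[6] = tlo$foo

Answer: tlo$foo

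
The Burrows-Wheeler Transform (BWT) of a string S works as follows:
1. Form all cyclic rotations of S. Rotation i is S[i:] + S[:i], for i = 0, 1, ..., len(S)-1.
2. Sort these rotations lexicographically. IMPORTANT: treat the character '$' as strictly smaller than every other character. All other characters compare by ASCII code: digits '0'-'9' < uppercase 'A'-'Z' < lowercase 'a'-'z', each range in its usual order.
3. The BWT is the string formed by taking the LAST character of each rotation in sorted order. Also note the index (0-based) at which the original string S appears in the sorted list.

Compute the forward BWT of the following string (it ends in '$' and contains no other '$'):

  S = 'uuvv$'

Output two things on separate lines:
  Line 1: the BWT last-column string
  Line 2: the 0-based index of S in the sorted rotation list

Answer: v$uvu
1

Derivation:
All 5 rotations (rotation i = S[i:]+S[:i]):
  rot[0] = uuvv$
  rot[1] = uvv$u
  rot[2] = vv$uu
  rot[3] = v$uuv
  rot[4] = $uuvv
Sorted (with $ < everything):
  sorted[0] = $uuvv  (last char: 'v')
  sorted[1] = uuvv$  (last char: '$')
  sorted[2] = uvv$u  (last char: 'u')
  sorted[3] = v$uuv  (last char: 'v')
  sorted[4] = vv$uu  (last char: 'u')
Last column: v$uvu
Original string S is at sorted index 1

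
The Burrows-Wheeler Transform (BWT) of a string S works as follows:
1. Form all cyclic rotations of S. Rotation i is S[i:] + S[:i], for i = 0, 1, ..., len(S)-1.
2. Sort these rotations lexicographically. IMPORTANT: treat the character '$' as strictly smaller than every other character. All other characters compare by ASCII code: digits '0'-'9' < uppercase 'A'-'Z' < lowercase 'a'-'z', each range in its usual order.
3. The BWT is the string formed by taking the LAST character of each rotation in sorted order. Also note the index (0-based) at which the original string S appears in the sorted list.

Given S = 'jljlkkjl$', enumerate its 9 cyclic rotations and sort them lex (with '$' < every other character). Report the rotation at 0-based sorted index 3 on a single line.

All 9 rotations (rotation i = S[i:]+S[:i]):
  rot[0] = jljlkkjl$
  rot[1] = ljlkkjl$j
  rot[2] = jlkkjl$jl
  rot[3] = lkkjl$jlj
  rot[4] = kkjl$jljl
  rot[5] = kjl$jljlk
  rot[6] = jl$jljlkk
  rot[7] = l$jljlkkj
  rot[8] = $jljlkkjl
Sorted (with $ < everything):
  sorted[0] = $jljlkkjl
  sorted[1] = jl$jljlkk
  sorted[2] = jljlkkjl$
  sorted[3] = jlkkjl$jl
  sorted[4] = kjl$jljlk
  sorted[5] = kkjl$jljl
  sorted[6] = l$jljlkkj
  sorted[7] = ljlkkjl$j
  sorted[8] = lkkjl$jlj
sorted[3] = jlkkjl$jl

Answer: jlkkjl$jl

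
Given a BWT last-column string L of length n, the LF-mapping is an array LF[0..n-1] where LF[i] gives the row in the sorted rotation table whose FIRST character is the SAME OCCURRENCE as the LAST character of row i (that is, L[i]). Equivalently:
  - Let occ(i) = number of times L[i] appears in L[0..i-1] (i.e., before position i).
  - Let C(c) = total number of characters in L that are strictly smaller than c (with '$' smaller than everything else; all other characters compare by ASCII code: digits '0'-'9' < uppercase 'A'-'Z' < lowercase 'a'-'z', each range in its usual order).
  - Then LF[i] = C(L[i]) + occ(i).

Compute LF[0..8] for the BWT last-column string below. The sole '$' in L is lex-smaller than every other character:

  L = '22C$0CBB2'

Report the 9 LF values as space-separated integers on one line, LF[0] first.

Answer: 2 3 7 0 1 8 5 6 4

Derivation:
Char counts: '$':1, '0':1, '2':3, 'B':2, 'C':2
C (first-col start): C('$')=0, C('0')=1, C('2')=2, C('B')=5, C('C')=7
L[0]='2': occ=0, LF[0]=C('2')+0=2+0=2
L[1]='2': occ=1, LF[1]=C('2')+1=2+1=3
L[2]='C': occ=0, LF[2]=C('C')+0=7+0=7
L[3]='$': occ=0, LF[3]=C('$')+0=0+0=0
L[4]='0': occ=0, LF[4]=C('0')+0=1+0=1
L[5]='C': occ=1, LF[5]=C('C')+1=7+1=8
L[6]='B': occ=0, LF[6]=C('B')+0=5+0=5
L[7]='B': occ=1, LF[7]=C('B')+1=5+1=6
L[8]='2': occ=2, LF[8]=C('2')+2=2+2=4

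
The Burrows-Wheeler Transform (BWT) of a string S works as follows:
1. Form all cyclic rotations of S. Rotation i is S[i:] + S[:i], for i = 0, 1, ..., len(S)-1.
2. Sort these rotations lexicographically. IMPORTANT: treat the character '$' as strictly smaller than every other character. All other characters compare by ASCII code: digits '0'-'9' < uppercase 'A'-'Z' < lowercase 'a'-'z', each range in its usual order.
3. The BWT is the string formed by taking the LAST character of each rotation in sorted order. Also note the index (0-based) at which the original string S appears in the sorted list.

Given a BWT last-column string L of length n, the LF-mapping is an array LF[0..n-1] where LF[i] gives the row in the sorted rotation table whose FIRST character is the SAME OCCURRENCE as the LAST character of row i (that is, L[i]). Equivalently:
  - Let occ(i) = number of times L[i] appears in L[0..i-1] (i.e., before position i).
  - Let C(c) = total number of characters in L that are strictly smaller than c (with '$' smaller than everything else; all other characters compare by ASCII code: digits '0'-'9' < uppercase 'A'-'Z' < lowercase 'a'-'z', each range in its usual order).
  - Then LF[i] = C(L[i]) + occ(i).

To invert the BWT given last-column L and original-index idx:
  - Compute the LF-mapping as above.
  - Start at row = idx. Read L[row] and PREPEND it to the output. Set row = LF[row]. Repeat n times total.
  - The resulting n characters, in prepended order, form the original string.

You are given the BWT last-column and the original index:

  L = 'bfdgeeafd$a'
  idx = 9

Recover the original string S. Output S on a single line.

Answer: fedfaedagb$

Derivation:
LF mapping: 3 8 4 10 6 7 1 9 5 0 2
Walk LF starting at row 9, prepending L[row]:
  step 1: row=9, L[9]='$', prepend. Next row=LF[9]=0
  step 2: row=0, L[0]='b', prepend. Next row=LF[0]=3
  step 3: row=3, L[3]='g', prepend. Next row=LF[3]=10
  step 4: row=10, L[10]='a', prepend. Next row=LF[10]=2
  step 5: row=2, L[2]='d', prepend. Next row=LF[2]=4
  step 6: row=4, L[4]='e', prepend. Next row=LF[4]=6
  step 7: row=6, L[6]='a', prepend. Next row=LF[6]=1
  step 8: row=1, L[1]='f', prepend. Next row=LF[1]=8
  step 9: row=8, L[8]='d', prepend. Next row=LF[8]=5
  step 10: row=5, L[5]='e', prepend. Next row=LF[5]=7
  step 11: row=7, L[7]='f', prepend. Next row=LF[7]=9
Reversed output: fedfaedagb$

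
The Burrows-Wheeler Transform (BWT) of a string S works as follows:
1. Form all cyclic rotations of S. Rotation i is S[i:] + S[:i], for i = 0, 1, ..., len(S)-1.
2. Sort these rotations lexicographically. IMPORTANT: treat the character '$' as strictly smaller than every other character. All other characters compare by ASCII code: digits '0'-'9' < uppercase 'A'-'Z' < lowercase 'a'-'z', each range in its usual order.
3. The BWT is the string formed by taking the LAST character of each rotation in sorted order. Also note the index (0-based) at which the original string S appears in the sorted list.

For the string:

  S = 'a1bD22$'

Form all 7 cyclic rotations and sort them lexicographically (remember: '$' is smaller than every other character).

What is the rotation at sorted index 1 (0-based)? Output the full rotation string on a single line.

Answer: 1bD22$a

Derivation:
All 7 rotations (rotation i = S[i:]+S[:i]):
  rot[0] = a1bD22$
  rot[1] = 1bD22$a
  rot[2] = bD22$a1
  rot[3] = D22$a1b
  rot[4] = 22$a1bD
  rot[5] = 2$a1bD2
  rot[6] = $a1bD22
Sorted (with $ < everything):
  sorted[0] = $a1bD22
  sorted[1] = 1bD22$a
  sorted[2] = 2$a1bD2
  sorted[3] = 22$a1bD
  sorted[4] = D22$a1b
  sorted[5] = a1bD22$
  sorted[6] = bD22$a1
sorted[1] = 1bD22$a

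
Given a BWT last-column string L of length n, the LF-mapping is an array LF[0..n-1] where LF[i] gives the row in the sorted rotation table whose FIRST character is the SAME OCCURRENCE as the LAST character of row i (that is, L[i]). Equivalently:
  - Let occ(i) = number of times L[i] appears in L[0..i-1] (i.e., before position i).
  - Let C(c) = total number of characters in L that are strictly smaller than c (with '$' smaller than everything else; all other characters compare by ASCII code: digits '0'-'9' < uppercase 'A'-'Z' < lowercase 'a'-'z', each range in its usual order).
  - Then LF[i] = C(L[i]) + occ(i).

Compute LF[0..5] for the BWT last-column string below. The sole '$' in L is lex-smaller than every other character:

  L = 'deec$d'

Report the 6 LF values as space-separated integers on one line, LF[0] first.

Answer: 2 4 5 1 0 3

Derivation:
Char counts: '$':1, 'c':1, 'd':2, 'e':2
C (first-col start): C('$')=0, C('c')=1, C('d')=2, C('e')=4
L[0]='d': occ=0, LF[0]=C('d')+0=2+0=2
L[1]='e': occ=0, LF[1]=C('e')+0=4+0=4
L[2]='e': occ=1, LF[2]=C('e')+1=4+1=5
L[3]='c': occ=0, LF[3]=C('c')+0=1+0=1
L[4]='$': occ=0, LF[4]=C('$')+0=0+0=0
L[5]='d': occ=1, LF[5]=C('d')+1=2+1=3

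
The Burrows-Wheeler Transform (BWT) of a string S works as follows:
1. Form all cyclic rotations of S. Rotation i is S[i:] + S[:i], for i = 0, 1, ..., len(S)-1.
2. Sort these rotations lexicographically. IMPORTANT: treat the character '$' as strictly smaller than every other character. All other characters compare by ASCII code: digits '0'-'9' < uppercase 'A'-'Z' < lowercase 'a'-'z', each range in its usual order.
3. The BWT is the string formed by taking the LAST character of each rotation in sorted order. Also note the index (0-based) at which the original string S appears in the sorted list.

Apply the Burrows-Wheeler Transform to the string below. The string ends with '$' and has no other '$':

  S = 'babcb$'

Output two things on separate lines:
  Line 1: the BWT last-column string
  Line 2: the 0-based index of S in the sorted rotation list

All 6 rotations (rotation i = S[i:]+S[:i]):
  rot[0] = babcb$
  rot[1] = abcb$b
  rot[2] = bcb$ba
  rot[3] = cb$bab
  rot[4] = b$babc
  rot[5] = $babcb
Sorted (with $ < everything):
  sorted[0] = $babcb  (last char: 'b')
  sorted[1] = abcb$b  (last char: 'b')
  sorted[2] = b$babc  (last char: 'c')
  sorted[3] = babcb$  (last char: '$')
  sorted[4] = bcb$ba  (last char: 'a')
  sorted[5] = cb$bab  (last char: 'b')
Last column: bbc$ab
Original string S is at sorted index 3

Answer: bbc$ab
3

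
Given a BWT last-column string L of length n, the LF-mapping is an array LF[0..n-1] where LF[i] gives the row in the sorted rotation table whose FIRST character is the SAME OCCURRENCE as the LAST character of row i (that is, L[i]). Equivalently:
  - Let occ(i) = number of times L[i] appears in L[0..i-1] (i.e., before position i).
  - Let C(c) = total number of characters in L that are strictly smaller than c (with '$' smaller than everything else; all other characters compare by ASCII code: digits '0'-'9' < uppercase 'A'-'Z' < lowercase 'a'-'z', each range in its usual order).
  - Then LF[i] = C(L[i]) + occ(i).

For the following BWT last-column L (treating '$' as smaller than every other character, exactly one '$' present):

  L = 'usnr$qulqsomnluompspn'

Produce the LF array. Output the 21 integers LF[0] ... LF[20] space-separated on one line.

Answer: 18 15 5 14 0 12 19 1 13 16 8 3 6 2 20 9 4 10 17 11 7

Derivation:
Char counts: '$':1, 'l':2, 'm':2, 'n':3, 'o':2, 'p':2, 'q':2, 'r':1, 's':3, 'u':3
C (first-col start): C('$')=0, C('l')=1, C('m')=3, C('n')=5, C('o')=8, C('p')=10, C('q')=12, C('r')=14, C('s')=15, C('u')=18
L[0]='u': occ=0, LF[0]=C('u')+0=18+0=18
L[1]='s': occ=0, LF[1]=C('s')+0=15+0=15
L[2]='n': occ=0, LF[2]=C('n')+0=5+0=5
L[3]='r': occ=0, LF[3]=C('r')+0=14+0=14
L[4]='$': occ=0, LF[4]=C('$')+0=0+0=0
L[5]='q': occ=0, LF[5]=C('q')+0=12+0=12
L[6]='u': occ=1, LF[6]=C('u')+1=18+1=19
L[7]='l': occ=0, LF[7]=C('l')+0=1+0=1
L[8]='q': occ=1, LF[8]=C('q')+1=12+1=13
L[9]='s': occ=1, LF[9]=C('s')+1=15+1=16
L[10]='o': occ=0, LF[10]=C('o')+0=8+0=8
L[11]='m': occ=0, LF[11]=C('m')+0=3+0=3
L[12]='n': occ=1, LF[12]=C('n')+1=5+1=6
L[13]='l': occ=1, LF[13]=C('l')+1=1+1=2
L[14]='u': occ=2, LF[14]=C('u')+2=18+2=20
L[15]='o': occ=1, LF[15]=C('o')+1=8+1=9
L[16]='m': occ=1, LF[16]=C('m')+1=3+1=4
L[17]='p': occ=0, LF[17]=C('p')+0=10+0=10
L[18]='s': occ=2, LF[18]=C('s')+2=15+2=17
L[19]='p': occ=1, LF[19]=C('p')+1=10+1=11
L[20]='n': occ=2, LF[20]=C('n')+2=5+2=7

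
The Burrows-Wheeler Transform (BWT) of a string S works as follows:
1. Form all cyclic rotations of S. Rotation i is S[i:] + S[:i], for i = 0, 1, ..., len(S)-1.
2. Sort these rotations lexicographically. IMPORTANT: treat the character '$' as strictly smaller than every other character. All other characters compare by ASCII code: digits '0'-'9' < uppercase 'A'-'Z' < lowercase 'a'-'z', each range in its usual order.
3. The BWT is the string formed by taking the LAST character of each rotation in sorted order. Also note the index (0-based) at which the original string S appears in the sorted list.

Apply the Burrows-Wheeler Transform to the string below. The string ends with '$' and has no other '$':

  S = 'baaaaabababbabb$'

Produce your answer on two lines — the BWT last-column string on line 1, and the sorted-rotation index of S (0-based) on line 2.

All 16 rotations (rotation i = S[i:]+S[:i]):
  rot[0] = baaaaabababbabb$
  rot[1] = aaaaabababbabb$b
  rot[2] = aaaabababbabb$ba
  rot[3] = aaabababbabb$baa
  rot[4] = aabababbabb$baaa
  rot[5] = abababbabb$baaaa
  rot[6] = bababbabb$baaaaa
  rot[7] = ababbabb$baaaaab
  rot[8] = babbabb$baaaaaba
  rot[9] = abbabb$baaaaabab
  rot[10] = bbabb$baaaaababa
  rot[11] = babb$baaaaababab
  rot[12] = abb$baaaaabababb
  rot[13] = bb$baaaaabababba
  rot[14] = b$baaaaabababbab
  rot[15] = $baaaaabababbabb
Sorted (with $ < everything):
  sorted[0] = $baaaaabababbabb  (last char: 'b')
  sorted[1] = aaaaabababbabb$b  (last char: 'b')
  sorted[2] = aaaabababbabb$ba  (last char: 'a')
  sorted[3] = aaabababbabb$baa  (last char: 'a')
  sorted[4] = aabababbabb$baaa  (last char: 'a')
  sorted[5] = abababbabb$baaaa  (last char: 'a')
  sorted[6] = ababbabb$baaaaab  (last char: 'b')
  sorted[7] = abb$baaaaabababb  (last char: 'b')
  sorted[8] = abbabb$baaaaabab  (last char: 'b')
  sorted[9] = b$baaaaabababbab  (last char: 'b')
  sorted[10] = baaaaabababbabb$  (last char: '$')
  sorted[11] = bababbabb$baaaaa  (last char: 'a')
  sorted[12] = babb$baaaaababab  (last char: 'b')
  sorted[13] = babbabb$baaaaaba  (last char: 'a')
  sorted[14] = bb$baaaaabababba  (last char: 'a')
  sorted[15] = bbabb$baaaaababa  (last char: 'a')
Last column: bbaaaabbbb$abaaa
Original string S is at sorted index 10

Answer: bbaaaabbbb$abaaa
10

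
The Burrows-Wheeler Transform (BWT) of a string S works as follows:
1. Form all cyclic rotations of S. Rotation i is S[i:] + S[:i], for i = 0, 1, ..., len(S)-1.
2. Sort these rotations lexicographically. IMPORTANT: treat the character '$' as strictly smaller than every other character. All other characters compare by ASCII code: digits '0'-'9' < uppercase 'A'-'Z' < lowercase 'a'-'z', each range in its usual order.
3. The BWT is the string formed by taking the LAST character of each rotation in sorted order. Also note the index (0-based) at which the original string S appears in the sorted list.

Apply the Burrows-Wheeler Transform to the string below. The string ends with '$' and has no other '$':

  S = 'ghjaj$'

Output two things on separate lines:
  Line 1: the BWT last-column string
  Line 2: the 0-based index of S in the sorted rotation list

All 6 rotations (rotation i = S[i:]+S[:i]):
  rot[0] = ghjaj$
  rot[1] = hjaj$g
  rot[2] = jaj$gh
  rot[3] = aj$ghj
  rot[4] = j$ghja
  rot[5] = $ghjaj
Sorted (with $ < everything):
  sorted[0] = $ghjaj  (last char: 'j')
  sorted[1] = aj$ghj  (last char: 'j')
  sorted[2] = ghjaj$  (last char: '$')
  sorted[3] = hjaj$g  (last char: 'g')
  sorted[4] = j$ghja  (last char: 'a')
  sorted[5] = jaj$gh  (last char: 'h')
Last column: jj$gah
Original string S is at sorted index 2

Answer: jj$gah
2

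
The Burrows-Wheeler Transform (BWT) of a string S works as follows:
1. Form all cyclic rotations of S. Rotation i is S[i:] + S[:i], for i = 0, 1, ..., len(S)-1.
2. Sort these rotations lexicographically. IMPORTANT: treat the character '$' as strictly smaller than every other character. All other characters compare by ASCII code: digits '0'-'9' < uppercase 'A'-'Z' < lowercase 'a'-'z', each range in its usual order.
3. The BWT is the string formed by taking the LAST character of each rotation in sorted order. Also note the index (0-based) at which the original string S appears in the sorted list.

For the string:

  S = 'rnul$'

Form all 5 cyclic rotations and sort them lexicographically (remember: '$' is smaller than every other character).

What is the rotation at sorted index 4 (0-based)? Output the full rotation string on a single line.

All 5 rotations (rotation i = S[i:]+S[:i]):
  rot[0] = rnul$
  rot[1] = nul$r
  rot[2] = ul$rn
  rot[3] = l$rnu
  rot[4] = $rnul
Sorted (with $ < everything):
  sorted[0] = $rnul
  sorted[1] = l$rnu
  sorted[2] = nul$r
  sorted[3] = rnul$
  sorted[4] = ul$rn
sorted[4] = ul$rn

Answer: ul$rn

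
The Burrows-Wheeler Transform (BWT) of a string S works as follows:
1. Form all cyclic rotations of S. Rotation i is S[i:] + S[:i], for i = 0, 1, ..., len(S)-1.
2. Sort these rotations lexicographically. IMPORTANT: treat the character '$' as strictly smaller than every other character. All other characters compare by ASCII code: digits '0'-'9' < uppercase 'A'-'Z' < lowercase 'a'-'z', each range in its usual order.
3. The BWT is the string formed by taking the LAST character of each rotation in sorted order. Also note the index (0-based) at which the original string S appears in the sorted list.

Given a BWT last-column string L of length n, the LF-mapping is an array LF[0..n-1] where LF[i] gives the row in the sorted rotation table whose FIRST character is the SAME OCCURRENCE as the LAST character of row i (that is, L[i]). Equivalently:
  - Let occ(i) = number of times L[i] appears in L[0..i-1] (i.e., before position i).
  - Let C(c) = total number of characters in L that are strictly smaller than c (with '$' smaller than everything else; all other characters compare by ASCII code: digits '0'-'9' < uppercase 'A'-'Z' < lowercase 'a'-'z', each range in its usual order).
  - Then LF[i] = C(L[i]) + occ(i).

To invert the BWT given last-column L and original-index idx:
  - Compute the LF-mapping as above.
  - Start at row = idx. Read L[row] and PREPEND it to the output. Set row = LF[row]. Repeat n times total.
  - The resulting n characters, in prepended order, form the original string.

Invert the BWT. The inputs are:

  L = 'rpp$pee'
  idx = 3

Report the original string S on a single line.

Answer: pepper$

Derivation:
LF mapping: 6 3 4 0 5 1 2
Walk LF starting at row 3, prepending L[row]:
  step 1: row=3, L[3]='$', prepend. Next row=LF[3]=0
  step 2: row=0, L[0]='r', prepend. Next row=LF[0]=6
  step 3: row=6, L[6]='e', prepend. Next row=LF[6]=2
  step 4: row=2, L[2]='p', prepend. Next row=LF[2]=4
  step 5: row=4, L[4]='p', prepend. Next row=LF[4]=5
  step 6: row=5, L[5]='e', prepend. Next row=LF[5]=1
  step 7: row=1, L[1]='p', prepend. Next row=LF[1]=3
Reversed output: pepper$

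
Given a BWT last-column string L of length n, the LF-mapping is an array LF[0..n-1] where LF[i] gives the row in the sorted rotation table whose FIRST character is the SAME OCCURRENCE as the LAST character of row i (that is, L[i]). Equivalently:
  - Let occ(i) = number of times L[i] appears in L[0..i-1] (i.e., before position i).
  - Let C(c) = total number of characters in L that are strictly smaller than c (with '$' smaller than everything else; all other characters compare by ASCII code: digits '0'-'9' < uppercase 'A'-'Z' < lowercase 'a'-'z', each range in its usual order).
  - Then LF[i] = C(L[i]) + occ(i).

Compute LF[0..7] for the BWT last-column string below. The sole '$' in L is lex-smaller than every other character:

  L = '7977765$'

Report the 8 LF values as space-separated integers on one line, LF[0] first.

Char counts: '$':1, '5':1, '6':1, '7':4, '9':1
C (first-col start): C('$')=0, C('5')=1, C('6')=2, C('7')=3, C('9')=7
L[0]='7': occ=0, LF[0]=C('7')+0=3+0=3
L[1]='9': occ=0, LF[1]=C('9')+0=7+0=7
L[2]='7': occ=1, LF[2]=C('7')+1=3+1=4
L[3]='7': occ=2, LF[3]=C('7')+2=3+2=5
L[4]='7': occ=3, LF[4]=C('7')+3=3+3=6
L[5]='6': occ=0, LF[5]=C('6')+0=2+0=2
L[6]='5': occ=0, LF[6]=C('5')+0=1+0=1
L[7]='$': occ=0, LF[7]=C('$')+0=0+0=0

Answer: 3 7 4 5 6 2 1 0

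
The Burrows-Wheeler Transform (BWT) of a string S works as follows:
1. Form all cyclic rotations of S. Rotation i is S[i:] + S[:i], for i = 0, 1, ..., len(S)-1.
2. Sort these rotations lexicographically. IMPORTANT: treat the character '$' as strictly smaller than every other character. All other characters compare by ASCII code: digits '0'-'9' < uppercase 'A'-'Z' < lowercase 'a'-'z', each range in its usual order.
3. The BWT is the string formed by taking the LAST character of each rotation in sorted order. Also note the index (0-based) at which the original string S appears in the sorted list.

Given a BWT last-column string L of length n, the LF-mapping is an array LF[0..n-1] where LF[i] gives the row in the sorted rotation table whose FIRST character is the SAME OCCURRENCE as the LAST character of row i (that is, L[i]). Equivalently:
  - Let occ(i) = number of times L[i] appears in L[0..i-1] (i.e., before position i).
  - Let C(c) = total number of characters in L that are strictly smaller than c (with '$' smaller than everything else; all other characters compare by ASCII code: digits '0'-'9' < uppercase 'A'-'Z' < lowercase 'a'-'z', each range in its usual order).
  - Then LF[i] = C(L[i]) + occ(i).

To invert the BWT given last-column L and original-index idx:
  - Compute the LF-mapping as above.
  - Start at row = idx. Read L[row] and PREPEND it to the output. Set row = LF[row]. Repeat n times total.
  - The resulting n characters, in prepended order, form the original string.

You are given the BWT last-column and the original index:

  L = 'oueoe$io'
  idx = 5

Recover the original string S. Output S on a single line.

Answer: oioueeo$

Derivation:
LF mapping: 4 7 1 5 2 0 3 6
Walk LF starting at row 5, prepending L[row]:
  step 1: row=5, L[5]='$', prepend. Next row=LF[5]=0
  step 2: row=0, L[0]='o', prepend. Next row=LF[0]=4
  step 3: row=4, L[4]='e', prepend. Next row=LF[4]=2
  step 4: row=2, L[2]='e', prepend. Next row=LF[2]=1
  step 5: row=1, L[1]='u', prepend. Next row=LF[1]=7
  step 6: row=7, L[7]='o', prepend. Next row=LF[7]=6
  step 7: row=6, L[6]='i', prepend. Next row=LF[6]=3
  step 8: row=3, L[3]='o', prepend. Next row=LF[3]=5
Reversed output: oioueeo$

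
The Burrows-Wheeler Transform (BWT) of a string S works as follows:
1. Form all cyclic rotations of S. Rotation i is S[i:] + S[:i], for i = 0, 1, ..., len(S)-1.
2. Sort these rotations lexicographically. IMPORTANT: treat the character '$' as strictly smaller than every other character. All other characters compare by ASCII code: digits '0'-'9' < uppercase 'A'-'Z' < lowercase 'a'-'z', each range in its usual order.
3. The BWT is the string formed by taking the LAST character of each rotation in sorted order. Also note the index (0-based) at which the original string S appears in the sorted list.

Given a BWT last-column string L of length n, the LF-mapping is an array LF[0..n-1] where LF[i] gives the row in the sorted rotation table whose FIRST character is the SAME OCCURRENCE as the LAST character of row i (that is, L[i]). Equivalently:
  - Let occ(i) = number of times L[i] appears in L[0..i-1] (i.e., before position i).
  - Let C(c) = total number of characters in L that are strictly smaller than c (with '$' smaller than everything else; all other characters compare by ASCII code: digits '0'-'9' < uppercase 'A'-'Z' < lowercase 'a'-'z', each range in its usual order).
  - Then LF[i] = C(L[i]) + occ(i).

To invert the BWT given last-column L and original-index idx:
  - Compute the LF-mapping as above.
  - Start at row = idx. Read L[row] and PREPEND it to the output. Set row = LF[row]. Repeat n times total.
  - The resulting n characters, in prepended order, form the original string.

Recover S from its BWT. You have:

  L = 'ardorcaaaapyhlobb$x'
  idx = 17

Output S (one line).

LF mapping: 1 15 9 12 16 8 2 3 4 5 14 18 10 11 13 6 7 0 17
Walk LF starting at row 17, prepending L[row]:
  step 1: row=17, L[17]='$', prepend. Next row=LF[17]=0
  step 2: row=0, L[0]='a', prepend. Next row=LF[0]=1
  step 3: row=1, L[1]='r', prepend. Next row=LF[1]=15
  step 4: row=15, L[15]='b', prepend. Next row=LF[15]=6
  step 5: row=6, L[6]='a', prepend. Next row=LF[6]=2
  step 6: row=2, L[2]='d', prepend. Next row=LF[2]=9
  step 7: row=9, L[9]='a', prepend. Next row=LF[9]=5
  step 8: row=5, L[5]='c', prepend. Next row=LF[5]=8
  step 9: row=8, L[8]='a', prepend. Next row=LF[8]=4
  step 10: row=4, L[4]='r', prepend. Next row=LF[4]=16
  step 11: row=16, L[16]='b', prepend. Next row=LF[16]=7
  step 12: row=7, L[7]='a', prepend. Next row=LF[7]=3
  step 13: row=3, L[3]='o', prepend. Next row=LF[3]=12
  step 14: row=12, L[12]='h', prepend. Next row=LF[12]=10
  step 15: row=10, L[10]='p', prepend. Next row=LF[10]=14
  step 16: row=14, L[14]='o', prepend. Next row=LF[14]=13
  step 17: row=13, L[13]='l', prepend. Next row=LF[13]=11
  step 18: row=11, L[11]='y', prepend. Next row=LF[11]=18
  step 19: row=18, L[18]='x', prepend. Next row=LF[18]=17
Reversed output: xylophoabracadabra$

Answer: xylophoabracadabra$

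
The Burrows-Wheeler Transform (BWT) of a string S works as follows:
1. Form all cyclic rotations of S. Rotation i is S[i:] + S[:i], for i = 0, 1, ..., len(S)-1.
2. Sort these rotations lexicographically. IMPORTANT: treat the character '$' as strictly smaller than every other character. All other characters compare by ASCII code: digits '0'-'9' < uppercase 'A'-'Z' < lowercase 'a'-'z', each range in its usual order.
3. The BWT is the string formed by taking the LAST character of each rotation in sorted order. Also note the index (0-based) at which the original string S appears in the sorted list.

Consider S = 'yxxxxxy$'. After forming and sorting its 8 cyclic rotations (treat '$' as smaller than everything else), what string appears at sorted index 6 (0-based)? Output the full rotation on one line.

Answer: y$yxxxxx

Derivation:
All 8 rotations (rotation i = S[i:]+S[:i]):
  rot[0] = yxxxxxy$
  rot[1] = xxxxxy$y
  rot[2] = xxxxy$yx
  rot[3] = xxxy$yxx
  rot[4] = xxy$yxxx
  rot[5] = xy$yxxxx
  rot[6] = y$yxxxxx
  rot[7] = $yxxxxxy
Sorted (with $ < everything):
  sorted[0] = $yxxxxxy
  sorted[1] = xxxxxy$y
  sorted[2] = xxxxy$yx
  sorted[3] = xxxy$yxx
  sorted[4] = xxy$yxxx
  sorted[5] = xy$yxxxx
  sorted[6] = y$yxxxxx
  sorted[7] = yxxxxxy$
sorted[6] = y$yxxxxx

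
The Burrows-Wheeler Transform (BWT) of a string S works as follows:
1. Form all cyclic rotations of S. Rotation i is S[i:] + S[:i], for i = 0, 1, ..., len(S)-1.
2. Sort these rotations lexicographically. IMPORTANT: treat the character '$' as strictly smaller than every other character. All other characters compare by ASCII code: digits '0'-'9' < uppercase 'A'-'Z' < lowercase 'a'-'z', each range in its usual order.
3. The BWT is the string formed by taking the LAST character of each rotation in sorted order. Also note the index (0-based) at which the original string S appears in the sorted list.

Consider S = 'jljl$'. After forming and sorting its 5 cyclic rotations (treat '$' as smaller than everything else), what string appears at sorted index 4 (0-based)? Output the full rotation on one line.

All 5 rotations (rotation i = S[i:]+S[:i]):
  rot[0] = jljl$
  rot[1] = ljl$j
  rot[2] = jl$jl
  rot[3] = l$jlj
  rot[4] = $jljl
Sorted (with $ < everything):
  sorted[0] = $jljl
  sorted[1] = jl$jl
  sorted[2] = jljl$
  sorted[3] = l$jlj
  sorted[4] = ljl$j
sorted[4] = ljl$j

Answer: ljl$j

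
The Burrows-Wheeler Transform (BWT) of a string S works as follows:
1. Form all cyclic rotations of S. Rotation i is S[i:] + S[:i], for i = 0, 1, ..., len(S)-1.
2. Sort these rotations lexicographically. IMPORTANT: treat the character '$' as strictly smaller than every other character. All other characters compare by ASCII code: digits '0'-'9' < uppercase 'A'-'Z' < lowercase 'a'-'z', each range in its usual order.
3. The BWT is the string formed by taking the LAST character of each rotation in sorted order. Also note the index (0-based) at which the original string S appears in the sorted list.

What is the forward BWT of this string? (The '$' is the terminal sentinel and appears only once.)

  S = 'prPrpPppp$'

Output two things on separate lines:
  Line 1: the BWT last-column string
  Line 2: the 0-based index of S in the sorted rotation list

All 10 rotations (rotation i = S[i:]+S[:i]):
  rot[0] = prPrpPppp$
  rot[1] = rPrpPppp$p
  rot[2] = PrpPppp$pr
  rot[3] = rpPppp$prP
  rot[4] = pPppp$prPr
  rot[5] = Pppp$prPrp
  rot[6] = ppp$prPrpP
  rot[7] = pp$prPrpPp
  rot[8] = p$prPrpPpp
  rot[9] = $prPrpPppp
Sorted (with $ < everything):
  sorted[0] = $prPrpPppp  (last char: 'p')
  sorted[1] = Pppp$prPrp  (last char: 'p')
  sorted[2] = PrpPppp$pr  (last char: 'r')
  sorted[3] = p$prPrpPpp  (last char: 'p')
  sorted[4] = pPppp$prPr  (last char: 'r')
  sorted[5] = pp$prPrpPp  (last char: 'p')
  sorted[6] = ppp$prPrpP  (last char: 'P')
  sorted[7] = prPrpPppp$  (last char: '$')
  sorted[8] = rPrpPppp$p  (last char: 'p')
  sorted[9] = rpPppp$prP  (last char: 'P')
Last column: pprprpP$pP
Original string S is at sorted index 7

Answer: pprprpP$pP
7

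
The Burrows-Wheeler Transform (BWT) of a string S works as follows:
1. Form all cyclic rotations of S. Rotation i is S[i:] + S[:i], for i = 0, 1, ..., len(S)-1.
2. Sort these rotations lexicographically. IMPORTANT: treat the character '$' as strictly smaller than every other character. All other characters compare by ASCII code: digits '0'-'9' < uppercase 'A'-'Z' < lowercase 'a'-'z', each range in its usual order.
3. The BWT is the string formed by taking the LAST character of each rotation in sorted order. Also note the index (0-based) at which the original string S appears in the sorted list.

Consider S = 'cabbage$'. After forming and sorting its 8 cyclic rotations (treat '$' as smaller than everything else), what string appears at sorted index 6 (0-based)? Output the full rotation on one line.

Answer: e$cabbag

Derivation:
All 8 rotations (rotation i = S[i:]+S[:i]):
  rot[0] = cabbage$
  rot[1] = abbage$c
  rot[2] = bbage$ca
  rot[3] = bage$cab
  rot[4] = age$cabb
  rot[5] = ge$cabba
  rot[6] = e$cabbag
  rot[7] = $cabbage
Sorted (with $ < everything):
  sorted[0] = $cabbage
  sorted[1] = abbage$c
  sorted[2] = age$cabb
  sorted[3] = bage$cab
  sorted[4] = bbage$ca
  sorted[5] = cabbage$
  sorted[6] = e$cabbag
  sorted[7] = ge$cabba
sorted[6] = e$cabbag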